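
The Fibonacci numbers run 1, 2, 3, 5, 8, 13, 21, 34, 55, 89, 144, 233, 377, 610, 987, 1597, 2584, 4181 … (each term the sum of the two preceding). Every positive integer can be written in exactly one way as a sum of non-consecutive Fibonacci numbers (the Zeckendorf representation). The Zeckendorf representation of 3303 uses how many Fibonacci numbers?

6

Greedily peel off the largest Fibonacci term at each step:
2584 ≤ 3303 < 4181, so take 2584; remainder 719
610 ≤ 719 < 987, so take 610; remainder 109
89 ≤ 109 < 144, so take 89; remainder 20
13 ≤ 20 < 21, so take 13; remainder 7
5 ≤ 7 < 8, so take 5; remainder 2
2 ≤ 2 < 3, so take 2; remainder 0
3303 = 2584 + 610 + 89 + 13 + 5 + 2, which has 6 terms.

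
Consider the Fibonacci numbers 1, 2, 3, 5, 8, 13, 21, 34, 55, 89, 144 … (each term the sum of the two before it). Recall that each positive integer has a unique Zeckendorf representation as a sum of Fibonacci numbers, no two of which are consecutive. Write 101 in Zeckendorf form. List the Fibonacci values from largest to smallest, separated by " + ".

89 + 8 + 3 + 1

101: greatest Fibonacci not exceeding it is 89, leaving 12
12: greatest Fibonacci not exceeding it is 8, leaving 4
4: greatest Fibonacci not exceeding it is 3, leaving 1
1: greatest Fibonacci not exceeding it is 1, leaving 0
So 101 = 89 + 8 + 3 + 1, with no two terms consecutive in the sequence.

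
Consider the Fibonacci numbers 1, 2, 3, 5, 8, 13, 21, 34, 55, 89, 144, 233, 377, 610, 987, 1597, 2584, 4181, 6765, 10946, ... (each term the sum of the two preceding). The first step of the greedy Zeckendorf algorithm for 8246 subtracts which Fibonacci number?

6765 ≤ 8246 < 10946, so the largest Fibonacci number not exceeding 8246 is 6765.

6765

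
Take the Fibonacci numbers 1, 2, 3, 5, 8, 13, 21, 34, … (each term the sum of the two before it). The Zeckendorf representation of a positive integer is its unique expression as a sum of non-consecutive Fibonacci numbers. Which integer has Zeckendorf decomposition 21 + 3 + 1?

21 + 3 + 1 = 25.

25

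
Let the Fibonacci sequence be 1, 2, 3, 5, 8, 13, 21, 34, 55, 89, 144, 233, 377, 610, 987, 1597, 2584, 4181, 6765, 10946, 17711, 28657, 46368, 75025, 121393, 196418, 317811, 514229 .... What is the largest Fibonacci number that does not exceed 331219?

317811

317811 ≤ 331219 < 514229, so the largest Fibonacci number not exceeding 331219 is 317811.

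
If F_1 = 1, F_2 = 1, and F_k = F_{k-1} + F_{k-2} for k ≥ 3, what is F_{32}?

Iterating the recurrence up to F_{26} = 121393 and F_{25} = 75025:
F_{27} = F_{26} + F_{25} = 121393 + 75025 = 196418
F_{28} = F_{27} + F_{26} = 196418 + 121393 = 317811
F_{29} = F_{28} + F_{27} = 317811 + 196418 = 514229
F_{30} = F_{29} + F_{28} = 514229 + 317811 = 832040
F_{31} = F_{30} + F_{29} = 832040 + 514229 = 1346269
F_{32} = F_{31} + F_{30} = 1346269 + 832040 = 2178309

2178309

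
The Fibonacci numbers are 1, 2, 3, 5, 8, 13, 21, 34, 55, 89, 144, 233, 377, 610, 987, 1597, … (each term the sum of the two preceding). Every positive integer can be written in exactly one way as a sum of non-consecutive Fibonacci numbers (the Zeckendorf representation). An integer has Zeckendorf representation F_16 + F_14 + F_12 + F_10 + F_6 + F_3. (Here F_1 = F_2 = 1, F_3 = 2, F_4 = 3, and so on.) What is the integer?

1573

F_16 + F_14 + F_12 + F_10 + F_6 + F_3 = 987 + 377 + 144 + 55 + 8 + 2 = 1573.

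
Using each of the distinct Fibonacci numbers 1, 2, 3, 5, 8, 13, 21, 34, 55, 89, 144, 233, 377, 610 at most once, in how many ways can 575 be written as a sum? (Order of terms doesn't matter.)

575 = 377+144+34+13+5+2 = 377+89+55+34+13+5+2 = 233+144+89+55+34+13+5+2 — 3 representations.

3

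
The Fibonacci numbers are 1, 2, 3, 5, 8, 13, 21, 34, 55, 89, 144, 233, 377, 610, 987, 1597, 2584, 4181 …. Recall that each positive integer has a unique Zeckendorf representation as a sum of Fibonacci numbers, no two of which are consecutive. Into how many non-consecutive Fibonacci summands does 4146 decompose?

Greedily peel off the largest Fibonacci term at each step:
subtract 2584 from 4146: 1562 remains
subtract 987 from 1562: 575 remains
subtract 377 from 575: 198 remains
subtract 144 from 198: 54 remains
subtract 34 from 54: 20 remains
subtract 13 from 20: 7 remains
subtract 5 from 7: 2 remains
subtract 2 from 2: 0 remains
4146 = 2584 + 987 + 377 + 144 + 34 + 13 + 5 + 2, which has 8 terms.

8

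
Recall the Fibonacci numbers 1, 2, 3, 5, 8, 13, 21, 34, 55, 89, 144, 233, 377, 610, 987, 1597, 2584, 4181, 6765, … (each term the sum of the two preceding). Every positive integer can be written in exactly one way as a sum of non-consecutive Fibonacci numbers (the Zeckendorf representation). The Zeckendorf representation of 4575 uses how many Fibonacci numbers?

5

4575: greatest Fibonacci not exceeding it is 4181, leaving 394
394: greatest Fibonacci not exceeding it is 377, leaving 17
17: greatest Fibonacci not exceeding it is 13, leaving 4
4: greatest Fibonacci not exceeding it is 3, leaving 1
1: greatest Fibonacci not exceeding it is 1, leaving 0
4575 = 4181 + 377 + 13 + 3 + 1, which has 5 terms.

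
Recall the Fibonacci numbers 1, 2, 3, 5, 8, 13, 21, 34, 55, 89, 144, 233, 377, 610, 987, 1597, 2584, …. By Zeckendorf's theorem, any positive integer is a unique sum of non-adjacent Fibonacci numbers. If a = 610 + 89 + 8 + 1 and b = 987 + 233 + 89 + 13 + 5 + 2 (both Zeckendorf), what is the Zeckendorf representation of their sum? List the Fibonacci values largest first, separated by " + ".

The two numbers are 708 and 1329, so their sum is 2037.
1597 ≤ 2037 < 2584, so take 1597; remainder 440
377 ≤ 440 < 610, so take 377; remainder 63
55 ≤ 63 < 89, so take 55; remainder 8
8 ≤ 8 < 13, so take 8; remainder 0

1597 + 377 + 55 + 8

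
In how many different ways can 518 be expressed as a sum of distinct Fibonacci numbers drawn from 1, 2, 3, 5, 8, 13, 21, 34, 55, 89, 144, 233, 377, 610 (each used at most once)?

10

Each representation comes from the Zeckendorf form by replacing some F_k with F_{k−1} + F_{k−2} where possible.
518 = 377+89+34+13+5 = 377+89+34+13+3+2 = 233+144+89+34+13+5 = 377+89+34+8+5+3+2 = … (6 more), for 10 in all.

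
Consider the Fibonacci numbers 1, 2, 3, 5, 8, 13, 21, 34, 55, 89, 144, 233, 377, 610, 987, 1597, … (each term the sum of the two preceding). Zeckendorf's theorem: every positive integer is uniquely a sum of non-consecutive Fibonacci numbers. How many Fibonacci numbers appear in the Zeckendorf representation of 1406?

4

Repeatedly subtract the largest Fibonacci number that fits:
take 987 (≤ 1406); 1406 − 987 = 419
take 377 (≤ 419); 419 − 377 = 42
take 34 (≤ 42); 42 − 34 = 8
take 8 (≤ 8); 8 − 8 = 0
1406 = 987 + 377 + 34 + 8, which has 4 terms.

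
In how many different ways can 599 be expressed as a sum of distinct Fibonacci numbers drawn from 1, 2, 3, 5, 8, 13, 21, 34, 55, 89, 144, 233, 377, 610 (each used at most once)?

Starting from the Zeckendorf form and repeatedly splitting a term F_k into F_{k−1} + F_{k−2} (when neither is already used) reaches every representation.
599 = 377+144+55+21+2 = 377+144+55+13+8+2 = 377+144+55+13+5+3+2 = 377+144+34+21+13+8+2 = 377+144+34+21+13+5+3+2 = … (4 more), for 9 in all.

9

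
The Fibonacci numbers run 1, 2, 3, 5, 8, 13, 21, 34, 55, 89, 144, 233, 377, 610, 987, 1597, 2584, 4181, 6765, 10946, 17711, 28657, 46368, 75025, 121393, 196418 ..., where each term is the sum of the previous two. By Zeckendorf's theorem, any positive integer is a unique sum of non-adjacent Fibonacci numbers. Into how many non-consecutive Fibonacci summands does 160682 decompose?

Greedily peel off the largest Fibonacci term at each step:
subtract 121393 from 160682: 39289 remains
subtract 28657 from 39289: 10632 remains
subtract 6765 from 10632: 3867 remains
subtract 2584 from 3867: 1283 remains
subtract 987 from 1283: 296 remains
subtract 233 from 296: 63 remains
subtract 55 from 63: 8 remains
subtract 8 from 8: 0 remains
160682 = 121393 + 28657 + 6765 + 2584 + 987 + 233 + 55 + 8, which has 8 terms.

8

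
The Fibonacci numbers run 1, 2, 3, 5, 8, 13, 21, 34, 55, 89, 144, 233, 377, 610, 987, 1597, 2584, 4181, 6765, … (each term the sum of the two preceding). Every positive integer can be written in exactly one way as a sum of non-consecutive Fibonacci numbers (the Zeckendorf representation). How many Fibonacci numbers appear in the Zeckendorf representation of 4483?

5

Repeatedly subtract the largest Fibonacci number that fits:
subtract 4181 from 4483: 302 remains
subtract 233 from 302: 69 remains
subtract 55 from 69: 14 remains
subtract 13 from 14: 1 remains
subtract 1 from 1: 0 remains
4483 = 4181 + 233 + 55 + 13 + 1, which has 5 terms.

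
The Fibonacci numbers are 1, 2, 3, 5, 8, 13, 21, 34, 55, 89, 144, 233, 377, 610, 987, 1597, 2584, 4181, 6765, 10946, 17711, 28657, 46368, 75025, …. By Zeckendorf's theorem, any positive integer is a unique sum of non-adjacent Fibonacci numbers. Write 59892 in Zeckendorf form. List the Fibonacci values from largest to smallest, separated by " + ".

subtract 46368 from 59892: 13524 remains
subtract 10946 from 13524: 2578 remains
subtract 1597 from 2578: 981 remains
subtract 610 from 981: 371 remains
subtract 233 from 371: 138 remains
subtract 89 from 138: 49 remains
subtract 34 from 49: 15 remains
subtract 13 from 15: 2 remains
subtract 2 from 2: 0 remains
So 59892 = 46368 + 10946 + 1597 + 610 + 233 + 89 + 34 + 13 + 2, with no two terms consecutive in the sequence.

46368 + 10946 + 1597 + 610 + 233 + 89 + 34 + 13 + 2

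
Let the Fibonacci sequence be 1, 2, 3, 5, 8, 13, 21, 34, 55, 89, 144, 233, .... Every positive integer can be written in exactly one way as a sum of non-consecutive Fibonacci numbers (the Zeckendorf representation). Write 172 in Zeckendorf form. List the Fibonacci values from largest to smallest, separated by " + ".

Greedily peel off the largest Fibonacci term at each step:
subtract 144 from 172: 28 remains
subtract 21 from 28: 7 remains
subtract 5 from 7: 2 remains
subtract 2 from 2: 0 remains
So 172 = 144 + 21 + 5 + 2, with no two terms consecutive in the sequence.

144 + 21 + 5 + 2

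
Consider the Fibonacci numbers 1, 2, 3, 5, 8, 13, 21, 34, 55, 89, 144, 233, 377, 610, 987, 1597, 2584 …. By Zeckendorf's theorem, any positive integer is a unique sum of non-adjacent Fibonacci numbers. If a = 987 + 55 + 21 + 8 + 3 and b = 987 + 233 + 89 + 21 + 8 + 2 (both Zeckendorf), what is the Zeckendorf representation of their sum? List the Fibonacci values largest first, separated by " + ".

1597 + 610 + 144 + 55 + 8

The two numbers are 1074 and 1340, so their sum is 2414.
largest Fibonacci ≤ 2414 is 1597; 2414 − 1597 = 817
largest Fibonacci ≤ 817 is 610; 817 − 610 = 207
largest Fibonacci ≤ 207 is 144; 207 − 144 = 63
largest Fibonacci ≤ 63 is 55; 63 − 55 = 8
largest Fibonacci ≤ 8 is 8; 8 − 8 = 0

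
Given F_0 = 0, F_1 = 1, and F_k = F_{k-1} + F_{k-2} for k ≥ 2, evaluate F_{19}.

Iterating the recurrence up to F_{15} = 610 and F_{14} = 377:
F_{16} = F_{15} + F_{14} = 610 + 377 = 987
F_{17} = F_{16} + F_{15} = 987 + 610 = 1597
F_{18} = F_{17} + F_{16} = 1597 + 987 = 2584
F_{19} = F_{18} + F_{17} = 2584 + 1597 = 4181

4181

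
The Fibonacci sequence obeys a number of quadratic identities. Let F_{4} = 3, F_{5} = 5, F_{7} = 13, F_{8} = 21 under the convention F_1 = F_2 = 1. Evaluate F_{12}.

By the addition formula F_{m+n} = F_m F_{n+1} + F_{m−1} F_n with m=8, n=4: F_{12} = 21·5 + 13·3 = 105 + 39 = 144.

144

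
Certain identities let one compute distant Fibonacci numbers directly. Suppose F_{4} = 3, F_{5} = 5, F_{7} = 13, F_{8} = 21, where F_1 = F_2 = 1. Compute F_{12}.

144

By the addition formula F_{m+n} = F_m F_{n+1} + F_{m−1} F_n with m=5, n=7: F_{12} = 5·21 + 3·13 = 105 + 39 = 144.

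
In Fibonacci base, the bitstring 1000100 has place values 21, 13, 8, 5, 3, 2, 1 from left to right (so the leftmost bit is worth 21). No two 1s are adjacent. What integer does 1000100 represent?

Summing the place values of the 1 bits: 21 + 3 = 24.

24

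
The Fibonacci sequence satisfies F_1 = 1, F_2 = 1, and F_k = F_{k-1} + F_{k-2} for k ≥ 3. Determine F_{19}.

Iterating the recurrence up to F_{15} = 610 and F_{14} = 377:
F_{16} = F_{15} + F_{14} = 610 + 377 = 987
F_{17} = F_{16} + F_{15} = 987 + 610 = 1597
F_{18} = F_{17} + F_{16} = 1597 + 987 = 2584
F_{19} = F_{18} + F_{17} = 2584 + 1597 = 4181

4181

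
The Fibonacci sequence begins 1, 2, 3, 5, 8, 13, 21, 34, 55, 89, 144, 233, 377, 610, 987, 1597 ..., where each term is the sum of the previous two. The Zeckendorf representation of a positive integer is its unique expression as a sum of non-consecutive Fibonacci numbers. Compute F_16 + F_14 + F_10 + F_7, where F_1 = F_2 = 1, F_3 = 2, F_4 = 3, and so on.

F_16 + F_14 + F_10 + F_7 = 987 + 377 + 55 + 13 = 1432.

1432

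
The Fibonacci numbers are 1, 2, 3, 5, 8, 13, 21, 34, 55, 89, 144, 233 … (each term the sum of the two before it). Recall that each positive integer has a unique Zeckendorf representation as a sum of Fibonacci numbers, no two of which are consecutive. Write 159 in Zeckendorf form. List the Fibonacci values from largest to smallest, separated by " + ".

144 + 13 + 2

144 ≤ 159 < 233, so take 144; remainder 15
13 ≤ 15 < 21, so take 13; remainder 2
2 ≤ 2 < 3, so take 2; remainder 0
So 159 = 144 + 13 + 2, with no two terms consecutive in the sequence.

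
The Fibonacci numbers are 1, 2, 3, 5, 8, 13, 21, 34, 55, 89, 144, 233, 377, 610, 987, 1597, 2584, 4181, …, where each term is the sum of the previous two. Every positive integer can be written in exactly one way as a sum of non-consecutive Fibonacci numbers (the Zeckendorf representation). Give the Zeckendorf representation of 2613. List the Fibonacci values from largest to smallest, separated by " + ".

2584 + 21 + 8

subtract 2584 from 2613: 29 remains
subtract 21 from 29: 8 remains
subtract 8 from 8: 0 remains
So 2613 = 2584 + 21 + 8, with no two terms consecutive in the sequence.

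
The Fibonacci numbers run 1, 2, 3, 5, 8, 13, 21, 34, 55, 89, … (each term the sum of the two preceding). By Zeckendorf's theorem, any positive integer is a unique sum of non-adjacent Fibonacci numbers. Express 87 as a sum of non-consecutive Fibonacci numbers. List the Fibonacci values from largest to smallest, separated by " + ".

87 − 55 = 32
32 − 21 = 11
11 − 8 = 3
3 − 3 = 0
So 87 = 55 + 21 + 8 + 3, with no two terms consecutive in the sequence.

55 + 21 + 8 + 3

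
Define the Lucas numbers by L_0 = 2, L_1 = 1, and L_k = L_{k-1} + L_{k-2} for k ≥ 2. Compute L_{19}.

9349

Iterating the recurrence up to L_{14} = 843 and L_{13} = 521:
L_{15} = L_{14} + L_{13} = 843 + 521 = 1364
L_{16} = L_{15} + L_{14} = 1364 + 843 = 2207
L_{17} = L_{16} + L_{15} = 2207 + 1364 = 3571
L_{18} = L_{17} + L_{16} = 3571 + 2207 = 5778
L_{19} = L_{18} + L_{17} = 5778 + 3571 = 9349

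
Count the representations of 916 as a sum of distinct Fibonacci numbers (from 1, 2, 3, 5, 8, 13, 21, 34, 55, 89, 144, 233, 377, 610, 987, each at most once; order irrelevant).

18

Each representation comes from the Zeckendorf form by replacing some F_k with F_{k−1} + F_{k−2} where possible.
916 = 610+233+55+13+5 = 610+233+55+13+3+2 = 610+233+34+21+13+5 = 610+144+89+55+13+5 = … (14 more), for 18 in all.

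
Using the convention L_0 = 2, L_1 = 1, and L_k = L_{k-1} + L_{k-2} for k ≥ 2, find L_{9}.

76

Iterating the recurrence up to L_{4} = 7 and L_{3} = 4:
L_{5} = L_{4} + L_{3} = 7 + 4 = 11
L_{6} = L_{5} + L_{4} = 11 + 7 = 18
L_{7} = L_{6} + L_{5} = 18 + 11 = 29
L_{8} = L_{7} + L_{6} = 29 + 18 = 47
L_{9} = L_{8} + L_{7} = 47 + 29 = 76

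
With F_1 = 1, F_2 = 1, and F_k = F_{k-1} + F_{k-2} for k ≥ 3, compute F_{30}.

Iterating the recurrence up to F_{24} = 46368 and F_{23} = 28657:
F_{25} = F_{24} + F_{23} = 46368 + 28657 = 75025
F_{26} = F_{25} + F_{24} = 75025 + 46368 = 121393
F_{27} = F_{26} + F_{25} = 121393 + 75025 = 196418
F_{28} = F_{27} + F_{26} = 196418 + 121393 = 317811
F_{29} = F_{28} + F_{27} = 317811 + 196418 = 514229
F_{30} = F_{29} + F_{28} = 514229 + 317811 = 832040

832040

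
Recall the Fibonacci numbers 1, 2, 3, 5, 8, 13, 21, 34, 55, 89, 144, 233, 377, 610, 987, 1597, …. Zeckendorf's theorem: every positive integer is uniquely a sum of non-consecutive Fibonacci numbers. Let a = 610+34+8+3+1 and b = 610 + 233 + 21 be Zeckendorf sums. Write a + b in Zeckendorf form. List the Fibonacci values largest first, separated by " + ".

987 + 377 + 144 + 8 + 3 + 1

The two numbers are 656 and 864, so their sum is 1520.
Repeatedly subtract the largest Fibonacci number that fits:
1520 − 987 = 533
533 − 377 = 156
156 − 144 = 12
12 − 8 = 4
4 − 3 = 1
1 − 1 = 0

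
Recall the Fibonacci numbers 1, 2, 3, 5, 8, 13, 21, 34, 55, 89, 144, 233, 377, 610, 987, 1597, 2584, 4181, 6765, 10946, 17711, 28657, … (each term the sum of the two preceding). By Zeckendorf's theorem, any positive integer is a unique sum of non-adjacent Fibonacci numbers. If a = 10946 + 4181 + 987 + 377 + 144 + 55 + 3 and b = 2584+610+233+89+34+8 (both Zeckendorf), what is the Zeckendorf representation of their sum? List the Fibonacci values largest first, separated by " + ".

The two numbers are 16693 and 3558, so their sum is 20251.
Repeatedly subtract the largest Fibonacci number that fits:
20251 − 17711 = 2540
2540 − 1597 = 943
943 − 610 = 333
333 − 233 = 100
100 − 89 = 11
11 − 8 = 3
3 − 3 = 0

17711 + 1597 + 610 + 233 + 89 + 8 + 3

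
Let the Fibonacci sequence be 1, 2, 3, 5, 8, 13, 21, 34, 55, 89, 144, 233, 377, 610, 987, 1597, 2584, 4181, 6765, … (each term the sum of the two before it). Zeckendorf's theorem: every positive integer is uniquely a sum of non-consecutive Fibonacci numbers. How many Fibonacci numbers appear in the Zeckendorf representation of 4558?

4558: greatest Fibonacci not exceeding it is 4181, leaving 377
377: greatest Fibonacci not exceeding it is 377, leaving 0
4558 = 4181 + 377, which has 2 terms.

2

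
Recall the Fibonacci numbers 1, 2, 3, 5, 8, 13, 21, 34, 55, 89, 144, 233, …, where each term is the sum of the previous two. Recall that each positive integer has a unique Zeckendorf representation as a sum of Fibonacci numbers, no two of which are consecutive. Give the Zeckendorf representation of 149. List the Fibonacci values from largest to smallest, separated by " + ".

144 + 5

Greedily peel off the largest Fibonacci term at each step:
take 144 (≤ 149); 149 − 144 = 5
take 5 (≤ 5); 5 − 5 = 0
So 149 = 144 + 5, with no two terms consecutive in the sequence.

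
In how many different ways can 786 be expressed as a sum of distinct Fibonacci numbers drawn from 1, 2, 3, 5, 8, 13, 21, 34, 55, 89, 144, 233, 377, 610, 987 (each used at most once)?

18

786 = 610+144+21+8+3 = 610+144+21+8+2+1 = 610+89+55+21+8+3 = 377+233+144+21+8+3 = … (14 more), for 18 in all.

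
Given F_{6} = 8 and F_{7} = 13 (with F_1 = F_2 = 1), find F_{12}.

By the doubling identity F_{2k} = F_k(2F_{k+1} − F_k): F_{12} = 8·(2·13 − 8) = 8·18 = 144.

144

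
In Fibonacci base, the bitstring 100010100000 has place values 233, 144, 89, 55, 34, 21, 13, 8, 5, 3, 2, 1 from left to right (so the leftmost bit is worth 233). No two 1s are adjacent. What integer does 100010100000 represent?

280

Summing the place values of the 1 bits: 233 + 34 + 13 = 280.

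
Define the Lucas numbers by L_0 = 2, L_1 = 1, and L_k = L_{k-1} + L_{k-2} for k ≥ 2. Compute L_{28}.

710647

Iterating the recurrence up to L_{23} = 64079 and L_{22} = 39603:
L_{24} = L_{23} + L_{22} = 64079 + 39603 = 103682
L_{25} = L_{24} + L_{23} = 103682 + 64079 = 167761
L_{26} = L_{25} + L_{24} = 167761 + 103682 = 271443
L_{27} = L_{26} + L_{25} = 271443 + 167761 = 439204
L_{28} = L_{27} + L_{26} = 439204 + 271443 = 710647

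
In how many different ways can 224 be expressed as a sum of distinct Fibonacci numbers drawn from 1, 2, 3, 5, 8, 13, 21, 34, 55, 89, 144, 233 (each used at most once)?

4

Each representation comes from the Zeckendorf form by replacing some F_k with F_{k−1} + F_{k−2} where possible.
224 = 144+55+21+3+1 = 144+55+13+8+3+1 = 144+34+21+13+8+3+1 = 89+55+34+21+13+8+3+1 — 4 representations.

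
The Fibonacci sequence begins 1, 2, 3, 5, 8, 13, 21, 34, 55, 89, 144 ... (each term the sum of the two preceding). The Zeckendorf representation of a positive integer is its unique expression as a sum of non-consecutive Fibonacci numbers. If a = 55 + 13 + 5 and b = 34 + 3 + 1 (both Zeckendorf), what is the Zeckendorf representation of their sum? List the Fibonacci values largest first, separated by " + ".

89 + 21 + 1

The two numbers are 73 and 38, so their sum is 111.
Repeatedly subtract the largest Fibonacci number that fits:
111 − 89 = 22
22 − 21 = 1
1 − 1 = 0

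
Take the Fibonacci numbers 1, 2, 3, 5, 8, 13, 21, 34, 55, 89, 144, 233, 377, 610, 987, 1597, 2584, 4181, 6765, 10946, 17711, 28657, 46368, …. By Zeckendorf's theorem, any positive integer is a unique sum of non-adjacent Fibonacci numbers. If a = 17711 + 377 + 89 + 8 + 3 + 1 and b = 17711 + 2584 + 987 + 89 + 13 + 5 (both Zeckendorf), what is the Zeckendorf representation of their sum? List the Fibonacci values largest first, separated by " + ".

28657 + 6765 + 2584 + 987 + 377 + 144 + 55 + 8 + 1

The two numbers are 18189 and 21389, so their sum is 39578.
Greedy algorithm:
subtract 28657 from 39578: 10921 remains
subtract 6765 from 10921: 4156 remains
subtract 2584 from 4156: 1572 remains
subtract 987 from 1572: 585 remains
subtract 377 from 585: 208 remains
subtract 144 from 208: 64 remains
subtract 55 from 64: 9 remains
subtract 8 from 9: 1 remains
subtract 1 from 1: 0 remains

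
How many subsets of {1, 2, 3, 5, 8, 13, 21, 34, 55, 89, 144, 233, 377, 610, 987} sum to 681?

24

Each representation comes from the Zeckendorf form by replacing some F_k with F_{k−1} + F_{k−2} where possible.
681 = 610+55+13+3 = 610+55+13+2+1 = 610+55+8+5+3 = 610+34+21+13+3 = … (20 more), for 24 in all.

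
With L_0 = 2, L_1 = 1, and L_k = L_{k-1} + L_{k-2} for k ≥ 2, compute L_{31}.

Iterating the recurrence up to L_{25} = 167761 and L_{24} = 103682:
L_{26} = L_{25} + L_{24} = 167761 + 103682 = 271443
L_{27} = L_{26} + L_{25} = 271443 + 167761 = 439204
L_{28} = L_{27} + L_{26} = 439204 + 271443 = 710647
L_{29} = L_{28} + L_{27} = 710647 + 439204 = 1149851
L_{30} = L_{29} + L_{28} = 1149851 + 710647 = 1860498
L_{31} = L_{30} + L_{29} = 1860498 + 1149851 = 3010349

3010349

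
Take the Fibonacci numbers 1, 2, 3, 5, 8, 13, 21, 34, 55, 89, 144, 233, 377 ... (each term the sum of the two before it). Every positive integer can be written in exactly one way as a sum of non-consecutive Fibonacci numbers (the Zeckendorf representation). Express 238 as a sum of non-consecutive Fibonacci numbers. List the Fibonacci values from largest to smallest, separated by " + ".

Greedy algorithm:
largest Fibonacci ≤ 238 is 233; 238 − 233 = 5
largest Fibonacci ≤ 5 is 5; 5 − 5 = 0
So 238 = 233 + 5, with no two terms consecutive in the sequence.

233 + 5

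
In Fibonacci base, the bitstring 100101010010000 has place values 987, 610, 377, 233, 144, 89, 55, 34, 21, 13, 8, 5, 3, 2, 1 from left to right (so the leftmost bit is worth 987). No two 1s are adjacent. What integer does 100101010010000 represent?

Summing the place values of the 1 bits: 987 + 233 + 89 + 34 + 8 = 1351.

1351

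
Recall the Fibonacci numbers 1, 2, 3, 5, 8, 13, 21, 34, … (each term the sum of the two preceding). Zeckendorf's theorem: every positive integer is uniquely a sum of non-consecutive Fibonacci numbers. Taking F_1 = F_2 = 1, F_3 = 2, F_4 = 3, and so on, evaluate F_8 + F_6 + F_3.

31

F_8 + F_6 + F_3 = 21 + 8 + 2 = 31.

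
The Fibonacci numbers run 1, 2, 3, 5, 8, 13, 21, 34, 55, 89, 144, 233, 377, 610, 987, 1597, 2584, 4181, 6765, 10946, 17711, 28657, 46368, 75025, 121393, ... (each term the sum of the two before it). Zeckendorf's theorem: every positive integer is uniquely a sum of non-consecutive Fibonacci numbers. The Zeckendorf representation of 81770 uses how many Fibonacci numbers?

take 75025 (≤ 81770); 81770 − 75025 = 6745
take 4181 (≤ 6745); 6745 − 4181 = 2564
take 1597 (≤ 2564); 2564 − 1597 = 967
take 610 (≤ 967); 967 − 610 = 357
take 233 (≤ 357); 357 − 233 = 124
take 89 (≤ 124); 124 − 89 = 35
take 34 (≤ 35); 35 − 34 = 1
take 1 (≤ 1); 1 − 1 = 0
81770 = 75025 + 4181 + 1597 + 610 + 233 + 89 + 34 + 1, which has 8 terms.

8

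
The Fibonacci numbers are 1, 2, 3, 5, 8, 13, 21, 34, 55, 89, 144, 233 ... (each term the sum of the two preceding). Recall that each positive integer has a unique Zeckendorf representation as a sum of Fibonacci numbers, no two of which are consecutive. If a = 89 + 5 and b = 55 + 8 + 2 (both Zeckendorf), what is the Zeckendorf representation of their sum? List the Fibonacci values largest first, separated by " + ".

144 + 13 + 2

The two numbers are 94 and 65, so their sum is 159.
Repeatedly subtract the largest Fibonacci number that fits:
take 144 (≤ 159); 159 − 144 = 15
take 13 (≤ 15); 15 − 13 = 2
take 2 (≤ 2); 2 − 2 = 0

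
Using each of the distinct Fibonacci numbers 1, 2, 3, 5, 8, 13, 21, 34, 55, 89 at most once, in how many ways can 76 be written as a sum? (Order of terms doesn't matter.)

7

76 = 55+21 = 55+13+8 = 55+13+5+3 = 34+21+13+8 = … (3 more), for 7 in all.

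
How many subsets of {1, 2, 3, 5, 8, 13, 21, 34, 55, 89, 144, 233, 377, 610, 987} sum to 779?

10

Starting from the Zeckendorf form and repeatedly splitting a term F_k into F_{k−1} + F_{k−2} (when neither is already used) reaches every representation.
779 = 610+144+21+3+1 = 610+144+13+8+3+1 = 610+89+55+21+3+1 = 377+233+144+21+3+1 = 610+89+55+13+8+3+1 = … (5 more), for 10 in all.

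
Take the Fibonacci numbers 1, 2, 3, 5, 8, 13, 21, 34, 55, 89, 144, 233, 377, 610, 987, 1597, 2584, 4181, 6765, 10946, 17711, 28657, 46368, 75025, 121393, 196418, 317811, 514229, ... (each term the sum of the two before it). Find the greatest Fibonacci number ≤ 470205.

317811 ≤ 470205 < 514229, so the largest Fibonacci number not exceeding 470205 is 317811.

317811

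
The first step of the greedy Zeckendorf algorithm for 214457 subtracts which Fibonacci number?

196418 ≤ 214457 < 317811, so the largest Fibonacci number not exceeding 214457 is 196418.

196418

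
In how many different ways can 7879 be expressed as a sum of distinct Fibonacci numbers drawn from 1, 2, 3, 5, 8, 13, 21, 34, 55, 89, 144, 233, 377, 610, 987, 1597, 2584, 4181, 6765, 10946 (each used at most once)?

40

Starting from the Zeckendorf form and repeatedly splitting a term F_k into F_{k−1} + F_{k−2} (when neither is already used) reaches every representation.
7879 = 6765+987+89+34+3+1 = 6765+987+89+21+13+3+1 = 6765+610+377+89+34+3+1 = 6765+987+89+21+8+5+3+1 = 6765+987+55+34+21+13+3+1 = … (35 more), for 40 in all.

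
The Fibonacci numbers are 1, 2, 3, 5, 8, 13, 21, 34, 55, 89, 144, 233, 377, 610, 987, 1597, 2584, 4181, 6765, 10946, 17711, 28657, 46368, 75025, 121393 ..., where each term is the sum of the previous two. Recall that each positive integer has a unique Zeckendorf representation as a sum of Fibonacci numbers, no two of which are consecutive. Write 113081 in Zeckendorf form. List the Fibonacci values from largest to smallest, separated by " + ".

75025 + 28657 + 6765 + 2584 + 34 + 13 + 3

Greedily peel off the largest Fibonacci term at each step:
largest Fibonacci ≤ 113081 is 75025; 113081 − 75025 = 38056
largest Fibonacci ≤ 38056 is 28657; 38056 − 28657 = 9399
largest Fibonacci ≤ 9399 is 6765; 9399 − 6765 = 2634
largest Fibonacci ≤ 2634 is 2584; 2634 − 2584 = 50
largest Fibonacci ≤ 50 is 34; 50 − 34 = 16
largest Fibonacci ≤ 16 is 13; 16 − 13 = 3
largest Fibonacci ≤ 3 is 3; 3 − 3 = 0
So 113081 = 75025 + 28657 + 6765 + 2584 + 34 + 13 + 3, with no two terms consecutive in the sequence.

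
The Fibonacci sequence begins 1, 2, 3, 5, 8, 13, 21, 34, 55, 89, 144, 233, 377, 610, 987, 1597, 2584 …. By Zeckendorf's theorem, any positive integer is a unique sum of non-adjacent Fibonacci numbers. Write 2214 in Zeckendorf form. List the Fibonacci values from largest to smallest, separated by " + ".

1597 ≤ 2214 < 2584, so take 1597; remainder 617
610 ≤ 617 < 987, so take 610; remainder 7
5 ≤ 7 < 8, so take 5; remainder 2
2 ≤ 2 < 3, so take 2; remainder 0
So 2214 = 1597 + 610 + 5 + 2, with no two terms consecutive in the sequence.

1597 + 610 + 5 + 2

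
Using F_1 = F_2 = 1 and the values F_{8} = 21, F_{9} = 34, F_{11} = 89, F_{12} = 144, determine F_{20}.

6765

By the addition formula F_{m+n} = F_m F_{n+1} + F_{m−1} F_n with m=12, n=8: F_{20} = 144·34 + 89·21 = 4896 + 1869 = 6765.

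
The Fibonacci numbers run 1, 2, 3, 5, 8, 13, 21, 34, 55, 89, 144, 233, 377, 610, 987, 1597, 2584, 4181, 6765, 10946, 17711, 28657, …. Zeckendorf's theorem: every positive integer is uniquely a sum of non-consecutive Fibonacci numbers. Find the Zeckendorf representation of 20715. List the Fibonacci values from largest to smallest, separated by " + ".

largest Fibonacci ≤ 20715 is 17711; 20715 − 17711 = 3004
largest Fibonacci ≤ 3004 is 2584; 3004 − 2584 = 420
largest Fibonacci ≤ 420 is 377; 420 − 377 = 43
largest Fibonacci ≤ 43 is 34; 43 − 34 = 9
largest Fibonacci ≤ 9 is 8; 9 − 8 = 1
largest Fibonacci ≤ 1 is 1; 1 − 1 = 0
So 20715 = 17711 + 2584 + 377 + 34 + 8 + 1, with no two terms consecutive in the sequence.

17711 + 2584 + 377 + 34 + 8 + 1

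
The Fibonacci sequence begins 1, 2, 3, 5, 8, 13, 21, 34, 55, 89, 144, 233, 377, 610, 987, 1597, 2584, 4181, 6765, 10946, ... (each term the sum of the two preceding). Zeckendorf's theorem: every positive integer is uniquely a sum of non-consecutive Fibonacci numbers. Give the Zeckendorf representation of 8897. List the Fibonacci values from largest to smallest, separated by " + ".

Repeatedly subtract the largest Fibonacci number that fits:
8897 − 6765 = 2132
2132 − 1597 = 535
535 − 377 = 158
158 − 144 = 14
14 − 13 = 1
1 − 1 = 0
So 8897 = 6765 + 1597 + 377 + 144 + 13 + 1, with no two terms consecutive in the sequence.

6765 + 1597 + 377 + 144 + 13 + 1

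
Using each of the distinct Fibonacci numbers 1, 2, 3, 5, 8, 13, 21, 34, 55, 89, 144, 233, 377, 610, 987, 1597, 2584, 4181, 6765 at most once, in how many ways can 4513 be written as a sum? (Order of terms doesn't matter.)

34

Each representation comes from the Zeckendorf form by replacing some F_k with F_{k−1} + F_{k−2} where possible.
4513 = 4181+233+89+8+2 = 4181+233+89+5+3+2 = 4181+233+55+34+8+2 = … (31 more), for 34 in all.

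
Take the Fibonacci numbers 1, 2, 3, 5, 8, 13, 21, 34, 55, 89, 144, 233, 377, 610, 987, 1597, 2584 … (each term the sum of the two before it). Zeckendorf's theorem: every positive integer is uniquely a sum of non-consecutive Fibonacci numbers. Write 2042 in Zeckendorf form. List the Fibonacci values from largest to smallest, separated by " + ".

largest Fibonacci ≤ 2042 is 1597; 2042 − 1597 = 445
largest Fibonacci ≤ 445 is 377; 445 − 377 = 68
largest Fibonacci ≤ 68 is 55; 68 − 55 = 13
largest Fibonacci ≤ 13 is 13; 13 − 13 = 0
So 2042 = 1597 + 377 + 55 + 13, with no two terms consecutive in the sequence.

1597 + 377 + 55 + 13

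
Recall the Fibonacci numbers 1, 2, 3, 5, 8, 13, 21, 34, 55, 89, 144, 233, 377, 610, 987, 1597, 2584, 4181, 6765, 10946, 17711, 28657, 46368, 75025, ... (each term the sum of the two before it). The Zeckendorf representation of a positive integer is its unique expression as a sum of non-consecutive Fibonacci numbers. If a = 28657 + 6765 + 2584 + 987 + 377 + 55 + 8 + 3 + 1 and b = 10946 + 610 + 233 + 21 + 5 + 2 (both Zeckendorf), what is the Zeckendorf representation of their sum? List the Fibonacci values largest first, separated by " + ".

The two numbers are 39437 and 11817, so their sum is 51254.
subtract 46368 from 51254: 4886 remains
subtract 4181 from 4886: 705 remains
subtract 610 from 705: 95 remains
subtract 89 from 95: 6 remains
subtract 5 from 6: 1 remains
subtract 1 from 1: 0 remains

46368 + 4181 + 610 + 89 + 5 + 1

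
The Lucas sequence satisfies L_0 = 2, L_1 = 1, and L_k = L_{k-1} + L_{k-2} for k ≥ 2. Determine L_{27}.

439204

Iterating the recurrence up to L_{23} = 64079 and L_{22} = 39603:
L_{24} = L_{23} + L_{22} = 64079 + 39603 = 103682
L_{25} = L_{24} + L_{23} = 103682 + 64079 = 167761
L_{26} = L_{25} + L_{24} = 167761 + 103682 = 271443
L_{27} = L_{26} + L_{25} = 271443 + 167761 = 439204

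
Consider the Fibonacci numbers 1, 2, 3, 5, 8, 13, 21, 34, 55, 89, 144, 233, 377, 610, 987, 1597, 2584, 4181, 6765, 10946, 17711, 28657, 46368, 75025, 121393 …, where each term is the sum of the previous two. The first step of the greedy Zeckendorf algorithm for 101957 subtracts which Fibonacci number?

75025 ≤ 101957 < 121393, so the largest Fibonacci number not exceeding 101957 is 75025.

75025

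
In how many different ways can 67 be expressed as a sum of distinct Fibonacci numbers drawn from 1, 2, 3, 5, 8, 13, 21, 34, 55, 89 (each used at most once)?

2

Each representation comes from the Zeckendorf form by replacing some F_k with F_{k−1} + F_{k−2} where possible.
67 = 55+8+3+1 = 34+21+8+3+1 — 2 representations.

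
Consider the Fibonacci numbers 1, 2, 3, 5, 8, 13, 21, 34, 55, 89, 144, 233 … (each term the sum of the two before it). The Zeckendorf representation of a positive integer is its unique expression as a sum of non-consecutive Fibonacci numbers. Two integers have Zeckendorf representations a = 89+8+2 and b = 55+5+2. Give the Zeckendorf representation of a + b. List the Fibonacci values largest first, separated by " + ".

144 + 13 + 3 + 1

The two numbers are 99 and 62, so their sum is 161.
largest Fibonacci ≤ 161 is 144; 161 − 144 = 17
largest Fibonacci ≤ 17 is 13; 17 − 13 = 4
largest Fibonacci ≤ 4 is 3; 4 − 3 = 1
largest Fibonacci ≤ 1 is 1; 1 − 1 = 0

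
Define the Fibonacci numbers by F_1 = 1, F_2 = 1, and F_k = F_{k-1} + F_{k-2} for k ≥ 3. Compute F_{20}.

Iterating the recurrence up to F_{14} = 377 and F_{13} = 233:
F_{15} = F_{14} + F_{13} = 377 + 233 = 610
F_{16} = F_{15} + F_{14} = 610 + 377 = 987
F_{17} = F_{16} + F_{15} = 987 + 610 = 1597
F_{18} = F_{17} + F_{16} = 1597 + 987 = 2584
F_{19} = F_{18} + F_{17} = 2584 + 1597 = 4181
F_{20} = F_{19} + F_{18} = 4181 + 2584 = 6765

6765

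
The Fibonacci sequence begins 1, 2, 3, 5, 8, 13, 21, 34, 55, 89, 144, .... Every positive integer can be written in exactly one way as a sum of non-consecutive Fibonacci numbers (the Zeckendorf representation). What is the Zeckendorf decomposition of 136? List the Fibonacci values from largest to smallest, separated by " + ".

136: greatest Fibonacci not exceeding it is 89, leaving 47
47: greatest Fibonacci not exceeding it is 34, leaving 13
13: greatest Fibonacci not exceeding it is 13, leaving 0
So 136 = 89 + 34 + 13, with no two terms consecutive in the sequence.

89 + 34 + 13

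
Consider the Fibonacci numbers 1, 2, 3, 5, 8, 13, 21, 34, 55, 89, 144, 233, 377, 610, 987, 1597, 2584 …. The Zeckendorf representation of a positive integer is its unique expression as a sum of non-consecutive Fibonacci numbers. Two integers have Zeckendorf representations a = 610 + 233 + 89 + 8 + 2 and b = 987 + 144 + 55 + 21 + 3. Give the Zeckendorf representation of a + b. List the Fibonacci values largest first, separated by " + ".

1597 + 377 + 144 + 34

The two numbers are 942 and 1210, so their sum is 2152.
Greedily peel off the largest Fibonacci term at each step:
largest Fibonacci ≤ 2152 is 1597; 2152 − 1597 = 555
largest Fibonacci ≤ 555 is 377; 555 − 377 = 178
largest Fibonacci ≤ 178 is 144; 178 − 144 = 34
largest Fibonacci ≤ 34 is 34; 34 − 34 = 0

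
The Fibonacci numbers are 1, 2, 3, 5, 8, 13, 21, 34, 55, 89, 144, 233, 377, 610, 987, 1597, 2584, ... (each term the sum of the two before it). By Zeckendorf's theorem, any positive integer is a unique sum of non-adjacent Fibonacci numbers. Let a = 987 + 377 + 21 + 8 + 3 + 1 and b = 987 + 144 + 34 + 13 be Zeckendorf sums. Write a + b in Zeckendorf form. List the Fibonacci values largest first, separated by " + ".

The two numbers are 1397 and 1178, so their sum is 2575.
2575: greatest Fibonacci not exceeding it is 1597, leaving 978
978: greatest Fibonacci not exceeding it is 610, leaving 368
368: greatest Fibonacci not exceeding it is 233, leaving 135
135: greatest Fibonacci not exceeding it is 89, leaving 46
46: greatest Fibonacci not exceeding it is 34, leaving 12
12: greatest Fibonacci not exceeding it is 8, leaving 4
4: greatest Fibonacci not exceeding it is 3, leaving 1
1: greatest Fibonacci not exceeding it is 1, leaving 0

1597 + 610 + 233 + 89 + 34 + 8 + 3 + 1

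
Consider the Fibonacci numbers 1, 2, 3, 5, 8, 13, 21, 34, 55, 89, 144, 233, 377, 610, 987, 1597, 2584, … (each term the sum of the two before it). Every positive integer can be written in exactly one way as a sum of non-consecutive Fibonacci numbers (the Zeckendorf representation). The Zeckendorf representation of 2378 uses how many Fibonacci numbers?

6

Greedily peel off the largest Fibonacci term at each step:
2378: greatest Fibonacci not exceeding it is 1597, leaving 781
781: greatest Fibonacci not exceeding it is 610, leaving 171
171: greatest Fibonacci not exceeding it is 144, leaving 27
27: greatest Fibonacci not exceeding it is 21, leaving 6
6: greatest Fibonacci not exceeding it is 5, leaving 1
1: greatest Fibonacci not exceeding it is 1, leaving 0
2378 = 1597 + 610 + 144 + 21 + 5 + 1, which has 6 terms.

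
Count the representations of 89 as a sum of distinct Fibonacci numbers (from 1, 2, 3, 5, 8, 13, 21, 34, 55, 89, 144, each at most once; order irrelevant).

89 = 89 = 55+34 = 55+21+13 = 55+21+8+5 = … (1 more), for 5 in all.

5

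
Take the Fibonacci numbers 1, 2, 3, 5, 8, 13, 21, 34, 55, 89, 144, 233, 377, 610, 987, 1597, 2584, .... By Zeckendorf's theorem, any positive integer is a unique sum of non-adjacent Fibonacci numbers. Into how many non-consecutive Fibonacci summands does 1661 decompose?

4

subtract 1597 from 1661: 64 remains
subtract 55 from 64: 9 remains
subtract 8 from 9: 1 remains
subtract 1 from 1: 0 remains
1661 = 1597 + 55 + 8 + 1, which has 4 terms.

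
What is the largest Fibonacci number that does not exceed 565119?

514229

514229 ≤ 565119 < 832040, so the largest Fibonacci number not exceeding 565119 is 514229.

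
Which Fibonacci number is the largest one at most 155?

144

144 ≤ 155 < 233, so the largest Fibonacci number not exceeding 155 is 144.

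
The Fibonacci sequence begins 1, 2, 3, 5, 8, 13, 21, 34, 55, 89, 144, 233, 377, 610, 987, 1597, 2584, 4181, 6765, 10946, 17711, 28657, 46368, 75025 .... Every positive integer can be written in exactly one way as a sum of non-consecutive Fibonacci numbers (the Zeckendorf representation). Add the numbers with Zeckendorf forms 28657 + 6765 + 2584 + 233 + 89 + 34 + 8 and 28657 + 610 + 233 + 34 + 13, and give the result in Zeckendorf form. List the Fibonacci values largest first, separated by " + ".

The two numbers are 38370 and 29547, so their sum is 67917.
67917: greatest Fibonacci not exceeding it is 46368, leaving 21549
21549: greatest Fibonacci not exceeding it is 17711, leaving 3838
3838: greatest Fibonacci not exceeding it is 2584, leaving 1254
1254: greatest Fibonacci not exceeding it is 987, leaving 267
267: greatest Fibonacci not exceeding it is 233, leaving 34
34: greatest Fibonacci not exceeding it is 34, leaving 0

46368 + 17711 + 2584 + 987 + 233 + 34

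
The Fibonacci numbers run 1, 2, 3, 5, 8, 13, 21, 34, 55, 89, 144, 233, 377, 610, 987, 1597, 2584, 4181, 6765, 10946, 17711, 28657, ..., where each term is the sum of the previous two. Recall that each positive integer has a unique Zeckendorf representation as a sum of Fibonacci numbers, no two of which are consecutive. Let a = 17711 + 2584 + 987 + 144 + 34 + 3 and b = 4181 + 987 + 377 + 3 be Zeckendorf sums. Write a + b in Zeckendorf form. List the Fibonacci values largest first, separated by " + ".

The two numbers are 21463 and 5548, so their sum is 27011.
17711 ≤ 27011 < 28657, so take 17711; remainder 9300
6765 ≤ 9300 < 10946, so take 6765; remainder 2535
1597 ≤ 2535 < 2584, so take 1597; remainder 938
610 ≤ 938 < 987, so take 610; remainder 328
233 ≤ 328 < 377, so take 233; remainder 95
89 ≤ 95 < 144, so take 89; remainder 6
5 ≤ 6 < 8, so take 5; remainder 1
1 ≤ 1 < 2, so take 1; remainder 0

17711 + 6765 + 1597 + 610 + 233 + 89 + 5 + 1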